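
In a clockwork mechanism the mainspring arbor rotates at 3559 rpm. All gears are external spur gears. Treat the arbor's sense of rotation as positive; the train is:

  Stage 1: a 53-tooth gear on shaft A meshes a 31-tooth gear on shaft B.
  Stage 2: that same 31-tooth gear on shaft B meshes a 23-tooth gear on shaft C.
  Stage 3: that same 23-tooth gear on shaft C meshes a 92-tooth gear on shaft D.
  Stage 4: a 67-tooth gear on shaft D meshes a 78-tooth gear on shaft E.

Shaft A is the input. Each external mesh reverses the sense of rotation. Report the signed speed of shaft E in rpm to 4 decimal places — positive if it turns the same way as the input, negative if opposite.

+1761.1495 rpm (same as input, |ω| = 1761.1495 rpm)

Stage 1 [53T→31T]: ω = 3559.0000×53/31 = 6084.7419 rpm, dir flips to −; running = −6084.7419
Stage 2 [31T→23T]: ω = 6084.7419×31/23 = 8201.1739 rpm, dir flips to +; running = +8201.1739
Stage 3 [23T→92T]: ω = 8201.1739×23/92 = 2050.2935 rpm, dir flips to −; running = −2050.2935
Stage 4 [67T→78T]: ω = 2050.2935×67/78 = 1761.1495 rpm, dir flips to +; running = +1761.1495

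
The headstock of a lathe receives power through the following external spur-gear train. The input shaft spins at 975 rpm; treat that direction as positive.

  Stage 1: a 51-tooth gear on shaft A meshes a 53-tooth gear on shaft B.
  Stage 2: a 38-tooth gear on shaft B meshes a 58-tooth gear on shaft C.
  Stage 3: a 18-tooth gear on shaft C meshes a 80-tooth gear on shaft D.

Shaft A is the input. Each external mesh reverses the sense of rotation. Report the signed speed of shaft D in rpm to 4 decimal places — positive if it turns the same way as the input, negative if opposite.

-138.3047 rpm (opposite to input, |ω| = 138.3047 rpm)

Stage 1 [51T→53T]: ω = 975.0000×51/53 = 938.2075 rpm, dir flips to −; running = −938.2075
Stage 2 [38T→58T]: ω = 938.2075×38/58 = 614.6877 rpm, dir flips to +; running = +614.6877
Stage 3 [18T→80T]: ω = 614.6877×18/80 = 138.3047 rpm, dir flips to −; running = −138.3047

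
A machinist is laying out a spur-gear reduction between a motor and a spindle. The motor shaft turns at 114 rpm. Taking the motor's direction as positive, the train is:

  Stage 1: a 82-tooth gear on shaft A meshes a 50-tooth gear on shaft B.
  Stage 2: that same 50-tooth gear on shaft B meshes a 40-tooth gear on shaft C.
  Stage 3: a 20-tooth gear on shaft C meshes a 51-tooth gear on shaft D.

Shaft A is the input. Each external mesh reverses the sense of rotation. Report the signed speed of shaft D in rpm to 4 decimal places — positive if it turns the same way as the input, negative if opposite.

-91.6471 rpm (opposite to input, |ω| = 91.6471 rpm)

Stage 1 [82T→50T]: ω = 114.0000×82/50 = 186.9600 rpm, dir flips to −; running = −186.9600
Stage 2 [50T→40T]: ω = 186.9600×50/40 = 233.7000 rpm, dir flips to +; running = +233.7000
Stage 3 [20T→51T]: ω = 233.7000×20/51 = 91.6471 rpm, dir flips to −; running = −91.6471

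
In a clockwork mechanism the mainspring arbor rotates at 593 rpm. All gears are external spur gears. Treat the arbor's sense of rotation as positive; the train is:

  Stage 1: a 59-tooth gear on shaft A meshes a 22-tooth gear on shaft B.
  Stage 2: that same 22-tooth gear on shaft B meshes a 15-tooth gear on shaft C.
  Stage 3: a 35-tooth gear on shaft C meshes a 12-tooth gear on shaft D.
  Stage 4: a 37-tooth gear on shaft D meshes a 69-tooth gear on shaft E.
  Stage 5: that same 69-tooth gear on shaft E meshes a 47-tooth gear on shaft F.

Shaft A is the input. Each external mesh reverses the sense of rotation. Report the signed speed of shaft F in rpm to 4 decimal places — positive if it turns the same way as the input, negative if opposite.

Stage 1 [59T→22T]: ω = 593.0000×59/22 = 1590.3182 rpm, dir flips to −; running = −1590.3182
Stage 2 [22T→15T]: ω = 1590.3182×22/15 = 2332.4667 rpm, dir flips to +; running = +2332.4667
Stage 3 [35T→12T]: ω = 2332.4667×35/12 = 6803.0278 rpm, dir flips to −; running = −6803.0278
Stage 4 [37T→69T]: ω = 6803.0278×37/69 = 3648.0004 rpm, dir flips to +; running = +3648.0004
Stage 5 [69T→47T]: ω = 3648.0004×69/47 = 5355.5751 rpm, dir flips to −; running = −5355.5751

-5355.5751 rpm (opposite to input, |ω| = 5355.5751 rpm)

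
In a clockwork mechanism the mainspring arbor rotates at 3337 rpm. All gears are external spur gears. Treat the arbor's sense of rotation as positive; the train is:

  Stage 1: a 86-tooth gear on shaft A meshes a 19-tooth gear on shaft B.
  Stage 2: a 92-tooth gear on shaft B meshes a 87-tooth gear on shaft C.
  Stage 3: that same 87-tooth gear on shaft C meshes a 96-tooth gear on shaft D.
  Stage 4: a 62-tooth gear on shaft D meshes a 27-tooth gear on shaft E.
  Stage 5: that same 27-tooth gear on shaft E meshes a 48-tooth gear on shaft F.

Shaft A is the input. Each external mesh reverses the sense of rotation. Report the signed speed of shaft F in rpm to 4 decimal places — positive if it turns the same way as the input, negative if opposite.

-18696.8353 rpm (opposite to input, |ω| = 18696.8353 rpm)

Stage 1 [86T→19T]: ω = 3337.0000×86/19 = 15104.3158 rpm, dir flips to −; running = −15104.3158
Stage 2 [92T→87T]: ω = 15104.3158×92/87 = 15972.3799 rpm, dir flips to +; running = +15972.3799
Stage 3 [87T→96T]: ω = 15972.3799×87/96 = 14474.9693 rpm, dir flips to −; running = −14474.9693
Stage 4 [62T→27T]: ω = 14474.9693×62/27 = 33238.8184 rpm, dir flips to +; running = +33238.8184
Stage 5 [27T→48T]: ω = 33238.8184×27/48 = 18696.8353 rpm, dir flips to −; running = −18696.8353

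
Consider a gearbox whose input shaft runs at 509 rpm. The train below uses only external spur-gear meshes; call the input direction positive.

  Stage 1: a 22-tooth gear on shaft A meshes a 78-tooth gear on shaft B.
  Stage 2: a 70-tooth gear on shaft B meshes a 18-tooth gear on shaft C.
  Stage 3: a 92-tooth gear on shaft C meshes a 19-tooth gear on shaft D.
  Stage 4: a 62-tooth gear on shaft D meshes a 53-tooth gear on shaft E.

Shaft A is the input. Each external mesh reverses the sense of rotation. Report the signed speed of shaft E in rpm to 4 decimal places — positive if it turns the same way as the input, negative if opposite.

Stage 1 [22T→78T]: ω = 509.0000×22/78 = 143.5641 rpm, dir flips to −; running = −143.5641
Stage 2 [70T→18T]: ω = 143.5641×70/18 = 558.3048 rpm, dir flips to +; running = +558.3048
Stage 3 [92T→19T]: ω = 558.3048×92/19 = 2703.3708 rpm, dir flips to −; running = −2703.3708
Stage 4 [62T→53T]: ω = 2703.3708×62/53 = 3162.4338 rpm, dir flips to +; running = +3162.4338

+3162.4338 rpm (same as input, |ω| = 3162.4338 rpm)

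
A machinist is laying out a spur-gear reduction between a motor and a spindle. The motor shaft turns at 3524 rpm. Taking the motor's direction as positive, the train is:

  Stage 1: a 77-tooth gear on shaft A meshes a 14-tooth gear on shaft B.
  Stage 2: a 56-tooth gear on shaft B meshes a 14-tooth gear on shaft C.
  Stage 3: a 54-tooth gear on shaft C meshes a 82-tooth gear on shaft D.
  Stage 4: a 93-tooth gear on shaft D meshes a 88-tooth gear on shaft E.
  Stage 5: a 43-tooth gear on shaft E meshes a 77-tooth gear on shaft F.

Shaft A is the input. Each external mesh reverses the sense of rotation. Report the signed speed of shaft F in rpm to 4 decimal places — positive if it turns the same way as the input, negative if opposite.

-30131.2046 rpm (opposite to input, |ω| = 30131.2046 rpm)

Stage 1 [77T→14T]: ω = 3524.0000×77/14 = 19382.0000 rpm, dir flips to −; running = −19382.0000
Stage 2 [56T→14T]: ω = 19382.0000×56/14 = 77528.0000 rpm, dir flips to +; running = +77528.0000
Stage 3 [54T→82T]: ω = 77528.0000×54/82 = 51055.0244 rpm, dir flips to −; running = −51055.0244
Stage 4 [93T→88T]: ω = 51055.0244×93/88 = 53955.8780 rpm, dir flips to +; running = +53955.8780
Stage 5 [43T→77T]: ω = 53955.8780×43/77 = 30131.2046 rpm, dir flips to −; running = −30131.2046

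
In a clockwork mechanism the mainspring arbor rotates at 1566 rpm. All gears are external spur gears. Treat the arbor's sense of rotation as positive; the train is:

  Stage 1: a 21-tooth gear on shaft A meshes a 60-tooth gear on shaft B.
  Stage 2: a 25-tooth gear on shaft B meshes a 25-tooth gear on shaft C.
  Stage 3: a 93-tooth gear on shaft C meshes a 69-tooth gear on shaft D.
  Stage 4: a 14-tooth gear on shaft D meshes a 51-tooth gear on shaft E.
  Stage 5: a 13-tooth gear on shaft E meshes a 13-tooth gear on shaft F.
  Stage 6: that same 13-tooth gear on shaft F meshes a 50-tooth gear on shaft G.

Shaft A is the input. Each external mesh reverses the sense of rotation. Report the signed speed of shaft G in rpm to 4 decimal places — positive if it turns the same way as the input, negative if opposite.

+52.7260 rpm (same as input, |ω| = 52.7260 rpm)

Stage 1 [21T→60T]: ω = 1566.0000×21/60 = 548.1000 rpm, dir flips to −; running = −548.1000
Stage 2 [25T→25T]: ω = 548.1000×25/25 = 548.1000 rpm, dir flips to +; running = +548.1000
Stage 3 [93T→69T]: ω = 548.1000×93/69 = 738.7435 rpm, dir flips to −; running = −738.7435
Stage 4 [14T→51T]: ω = 738.7435×14/51 = 202.7923 rpm, dir flips to +; running = +202.7923
Stage 5 [13T→13T]: ω = 202.7923×13/13 = 202.7923 rpm, dir flips to −; running = −202.7923
Stage 6 [13T→50T]: ω = 202.7923×13/50 = 52.7260 rpm, dir flips to +; running = +52.7260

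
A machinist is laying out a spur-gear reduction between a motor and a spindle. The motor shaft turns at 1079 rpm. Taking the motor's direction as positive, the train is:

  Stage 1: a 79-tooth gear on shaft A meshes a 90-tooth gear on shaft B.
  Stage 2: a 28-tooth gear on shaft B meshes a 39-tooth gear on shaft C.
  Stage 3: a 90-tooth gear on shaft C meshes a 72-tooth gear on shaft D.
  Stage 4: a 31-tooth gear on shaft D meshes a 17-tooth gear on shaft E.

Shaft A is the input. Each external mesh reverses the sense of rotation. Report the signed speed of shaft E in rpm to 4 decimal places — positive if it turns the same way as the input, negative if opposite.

+1549.9662 rpm (same as input, |ω| = 1549.9662 rpm)

Stage 1 [79T→90T]: ω = 1079.0000×79/90 = 947.1222 rpm, dir flips to −; running = −947.1222
Stage 2 [28T→39T]: ω = 947.1222×28/39 = 679.9852 rpm, dir flips to +; running = +679.9852
Stage 3 [90T→72T]: ω = 679.9852×90/72 = 849.9815 rpm, dir flips to −; running = −849.9815
Stage 4 [31T→17T]: ω = 849.9815×31/17 = 1549.9662 rpm, dir flips to +; running = +1549.9662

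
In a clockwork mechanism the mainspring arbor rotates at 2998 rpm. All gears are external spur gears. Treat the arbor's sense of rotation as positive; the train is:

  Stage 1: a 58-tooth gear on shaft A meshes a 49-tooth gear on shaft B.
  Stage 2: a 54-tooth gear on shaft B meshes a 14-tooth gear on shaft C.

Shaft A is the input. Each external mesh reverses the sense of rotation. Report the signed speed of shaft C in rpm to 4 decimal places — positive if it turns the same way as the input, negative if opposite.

+13687.6618 rpm (same as input, |ω| = 13687.6618 rpm)

Stage 1 [58T→49T]: ω = 2998.0000×58/49 = 3548.6531 rpm, dir flips to −; running = −3548.6531
Stage 2 [54T→14T]: ω = 3548.6531×54/14 = 13687.6618 rpm, dir flips to +; running = +13687.6618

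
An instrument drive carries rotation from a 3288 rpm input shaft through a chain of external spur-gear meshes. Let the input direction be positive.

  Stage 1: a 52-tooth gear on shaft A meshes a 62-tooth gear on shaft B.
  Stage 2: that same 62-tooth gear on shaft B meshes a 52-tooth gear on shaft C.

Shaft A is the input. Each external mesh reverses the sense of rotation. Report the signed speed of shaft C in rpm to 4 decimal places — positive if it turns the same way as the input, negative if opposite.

Stage 1 [52T→62T]: ω = 3288.0000×52/62 = 2757.6774 rpm, dir flips to −; running = −2757.6774
Stage 2 [62T→52T]: ω = 2757.6774×62/52 = 3288.0000 rpm, dir flips to +; running = +3288.0000

+3288.0000 rpm (same as input, |ω| = 3288.0000 rpm)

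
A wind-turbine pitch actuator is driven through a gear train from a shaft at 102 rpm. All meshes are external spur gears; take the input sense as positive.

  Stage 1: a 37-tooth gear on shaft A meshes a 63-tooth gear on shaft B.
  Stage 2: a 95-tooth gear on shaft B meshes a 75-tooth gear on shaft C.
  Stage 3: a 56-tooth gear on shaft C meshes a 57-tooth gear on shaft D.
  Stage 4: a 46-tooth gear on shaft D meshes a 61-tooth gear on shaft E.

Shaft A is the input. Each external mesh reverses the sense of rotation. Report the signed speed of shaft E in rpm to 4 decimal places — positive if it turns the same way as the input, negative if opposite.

Stage 1 [37T→63T]: ω = 102.0000×37/63 = 59.9048 rpm, dir flips to −; running = −59.9048
Stage 2 [95T→75T]: ω = 59.9048×95/75 = 75.8794 rpm, dir flips to +; running = +75.8794
Stage 3 [56T→57T]: ω = 75.8794×56/57 = 74.5481 rpm, dir flips to −; running = −74.5481
Stage 4 [46T→61T]: ω = 74.5481×46/61 = 56.2166 rpm, dir flips to +; running = +56.2166

+56.2166 rpm (same as input, |ω| = 56.2166 rpm)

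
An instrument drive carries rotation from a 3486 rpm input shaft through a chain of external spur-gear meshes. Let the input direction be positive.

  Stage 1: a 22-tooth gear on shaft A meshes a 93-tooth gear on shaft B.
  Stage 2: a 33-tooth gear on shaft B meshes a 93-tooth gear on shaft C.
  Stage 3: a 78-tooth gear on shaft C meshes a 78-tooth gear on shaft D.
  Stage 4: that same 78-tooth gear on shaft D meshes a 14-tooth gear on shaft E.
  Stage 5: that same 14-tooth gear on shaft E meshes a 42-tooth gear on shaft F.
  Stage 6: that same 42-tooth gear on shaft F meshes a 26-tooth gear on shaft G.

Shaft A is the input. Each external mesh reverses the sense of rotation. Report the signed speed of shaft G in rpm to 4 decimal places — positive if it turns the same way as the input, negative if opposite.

+877.8481 rpm (same as input, |ω| = 877.8481 rpm)

Stage 1 [22T→93T]: ω = 3486.0000×22/93 = 824.6452 rpm, dir flips to −; running = −824.6452
Stage 2 [33T→93T]: ω = 824.6452×33/93 = 292.6160 rpm, dir flips to +; running = +292.6160
Stage 3 [78T→78T]: ω = 292.6160×78/78 = 292.6160 rpm, dir flips to −; running = −292.6160
Stage 4 [78T→14T]: ω = 292.6160×78/14 = 1630.2893 rpm, dir flips to +; running = +1630.2893
Stage 5 [14T→42T]: ω = 1630.2893×14/42 = 543.4298 rpm, dir flips to −; running = −543.4298
Stage 6 [42T→26T]: ω = 543.4298×42/26 = 877.8481 rpm, dir flips to +; running = +877.8481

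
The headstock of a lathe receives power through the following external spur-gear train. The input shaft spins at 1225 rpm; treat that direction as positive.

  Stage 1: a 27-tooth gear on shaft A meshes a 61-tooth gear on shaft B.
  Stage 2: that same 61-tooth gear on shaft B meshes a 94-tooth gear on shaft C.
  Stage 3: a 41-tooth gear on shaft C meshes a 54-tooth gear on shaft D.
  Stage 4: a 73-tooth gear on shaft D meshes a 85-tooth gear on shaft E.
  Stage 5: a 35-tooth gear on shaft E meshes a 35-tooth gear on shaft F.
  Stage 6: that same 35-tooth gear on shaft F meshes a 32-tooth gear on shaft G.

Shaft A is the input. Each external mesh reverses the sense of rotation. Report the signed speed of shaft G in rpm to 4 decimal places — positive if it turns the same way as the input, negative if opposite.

+250.9482 rpm (same as input, |ω| = 250.9482 rpm)

Stage 1 [27T→61T]: ω = 1225.0000×27/61 = 542.2131 rpm, dir flips to −; running = −542.2131
Stage 2 [61T→94T]: ω = 542.2131×61/94 = 351.8617 rpm, dir flips to +; running = +351.8617
Stage 3 [41T→54T]: ω = 351.8617×41/54 = 267.1543 rpm, dir flips to −; running = −267.1543
Stage 4 [73T→85T]: ω = 267.1543×73/85 = 229.4384 rpm, dir flips to +; running = +229.4384
Stage 5 [35T→35T]: ω = 229.4384×35/35 = 229.4384 rpm, dir flips to −; running = −229.4384
Stage 6 [35T→32T]: ω = 229.4384×35/32 = 250.9482 rpm, dir flips to +; running = +250.9482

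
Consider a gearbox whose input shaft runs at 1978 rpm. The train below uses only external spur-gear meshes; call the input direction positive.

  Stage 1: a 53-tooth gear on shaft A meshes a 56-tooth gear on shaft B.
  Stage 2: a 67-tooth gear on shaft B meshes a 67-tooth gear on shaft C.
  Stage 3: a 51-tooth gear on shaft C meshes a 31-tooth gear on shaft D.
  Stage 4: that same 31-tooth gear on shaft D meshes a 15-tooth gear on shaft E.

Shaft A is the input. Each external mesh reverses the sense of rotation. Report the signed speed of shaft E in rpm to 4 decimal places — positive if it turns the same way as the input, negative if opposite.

+6364.9214 rpm (same as input, |ω| = 6364.9214 rpm)

Stage 1 [53T→56T]: ω = 1978.0000×53/56 = 1872.0357 rpm, dir flips to −; running = −1872.0357
Stage 2 [67T→67T]: ω = 1872.0357×67/67 = 1872.0357 rpm, dir flips to +; running = +1872.0357
Stage 3 [51T→31T]: ω = 1872.0357×51/31 = 3079.8007 rpm, dir flips to −; running = −3079.8007
Stage 4 [31T→15T]: ω = 3079.8007×31/15 = 6364.9214 rpm, dir flips to +; running = +6364.9214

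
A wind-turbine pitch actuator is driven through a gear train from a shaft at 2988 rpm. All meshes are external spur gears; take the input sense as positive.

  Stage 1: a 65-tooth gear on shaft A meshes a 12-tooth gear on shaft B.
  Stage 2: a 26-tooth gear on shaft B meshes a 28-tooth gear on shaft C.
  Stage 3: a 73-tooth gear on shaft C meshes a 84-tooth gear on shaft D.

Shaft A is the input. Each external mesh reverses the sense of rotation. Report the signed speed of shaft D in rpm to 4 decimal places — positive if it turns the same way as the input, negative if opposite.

-13060.8546 rpm (opposite to input, |ω| = 13060.8546 rpm)

Stage 1 [65T→12T]: ω = 2988.0000×65/12 = 16185.0000 rpm, dir flips to −; running = −16185.0000
Stage 2 [26T→28T]: ω = 16185.0000×26/28 = 15028.9286 rpm, dir flips to +; running = +15028.9286
Stage 3 [73T→84T]: ω = 15028.9286×73/84 = 13060.8546 rpm, dir flips to −; running = −13060.8546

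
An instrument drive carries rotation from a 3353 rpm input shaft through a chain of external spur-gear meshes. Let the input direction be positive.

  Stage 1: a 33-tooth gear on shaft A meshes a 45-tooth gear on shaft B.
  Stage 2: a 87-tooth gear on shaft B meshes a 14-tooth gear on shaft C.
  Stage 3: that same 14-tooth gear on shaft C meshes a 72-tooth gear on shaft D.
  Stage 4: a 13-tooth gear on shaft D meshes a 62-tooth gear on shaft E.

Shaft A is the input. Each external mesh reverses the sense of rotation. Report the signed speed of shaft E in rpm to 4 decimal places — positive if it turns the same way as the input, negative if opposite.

+622.9790 rpm (same as input, |ω| = 622.9790 rpm)

Stage 1 [33T→45T]: ω = 3353.0000×33/45 = 2458.8667 rpm, dir flips to −; running = −2458.8667
Stage 2 [87T→14T]: ω = 2458.8667×87/14 = 15280.1000 rpm, dir flips to +; running = +15280.1000
Stage 3 [14T→72T]: ω = 15280.1000×14/72 = 2971.1306 rpm, dir flips to −; running = −2971.1306
Stage 4 [13T→62T]: ω = 2971.1306×13/62 = 622.9790 rpm, dir flips to +; running = +622.9790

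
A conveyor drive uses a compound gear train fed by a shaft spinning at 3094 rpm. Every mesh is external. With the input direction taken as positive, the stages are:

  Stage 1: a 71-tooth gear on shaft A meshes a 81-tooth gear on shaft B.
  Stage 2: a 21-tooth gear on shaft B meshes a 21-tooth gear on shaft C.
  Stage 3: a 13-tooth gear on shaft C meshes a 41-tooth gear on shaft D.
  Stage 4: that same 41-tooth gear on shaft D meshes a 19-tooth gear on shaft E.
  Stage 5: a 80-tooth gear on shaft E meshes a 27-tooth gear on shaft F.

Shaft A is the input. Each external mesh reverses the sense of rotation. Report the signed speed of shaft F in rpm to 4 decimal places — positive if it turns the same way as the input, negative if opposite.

Stage 1 [71T→81T]: ω = 3094.0000×71/81 = 2712.0247 rpm, dir flips to −; running = −2712.0247
Stage 2 [21T→21T]: ω = 2712.0247×21/21 = 2712.0247 rpm, dir flips to +; running = +2712.0247
Stage 3 [13T→41T]: ω = 2712.0247×13/41 = 859.9103 rpm, dir flips to −; running = −859.9103
Stage 4 [41T→19T]: ω = 859.9103×41/19 = 1855.5958 rpm, dir flips to +; running = +1855.5958
Stage 5 [80T→27T]: ω = 1855.5958×80/27 = 5498.0618 rpm, dir flips to −; running = −5498.0618

-5498.0618 rpm (opposite to input, |ω| = 5498.0618 rpm)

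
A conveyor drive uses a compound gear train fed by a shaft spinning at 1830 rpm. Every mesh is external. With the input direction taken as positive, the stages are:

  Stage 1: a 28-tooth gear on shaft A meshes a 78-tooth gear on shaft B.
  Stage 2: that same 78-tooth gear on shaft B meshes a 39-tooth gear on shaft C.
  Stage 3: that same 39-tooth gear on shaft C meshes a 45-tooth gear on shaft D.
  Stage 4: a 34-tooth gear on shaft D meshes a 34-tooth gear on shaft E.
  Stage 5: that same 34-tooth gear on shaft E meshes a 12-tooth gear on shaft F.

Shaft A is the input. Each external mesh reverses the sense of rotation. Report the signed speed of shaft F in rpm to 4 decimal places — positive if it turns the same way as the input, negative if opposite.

-3226.2222 rpm (opposite to input, |ω| = 3226.2222 rpm)

Stage 1 [28T→78T]: ω = 1830.0000×28/78 = 656.9231 rpm, dir flips to −; running = −656.9231
Stage 2 [78T→39T]: ω = 656.9231×78/39 = 1313.8462 rpm, dir flips to +; running = +1313.8462
Stage 3 [39T→45T]: ω = 1313.8462×39/45 = 1138.6667 rpm, dir flips to −; running = −1138.6667
Stage 4 [34T→34T]: ω = 1138.6667×34/34 = 1138.6667 rpm, dir flips to +; running = +1138.6667
Stage 5 [34T→12T]: ω = 1138.6667×34/12 = 3226.2222 rpm, dir flips to −; running = −3226.2222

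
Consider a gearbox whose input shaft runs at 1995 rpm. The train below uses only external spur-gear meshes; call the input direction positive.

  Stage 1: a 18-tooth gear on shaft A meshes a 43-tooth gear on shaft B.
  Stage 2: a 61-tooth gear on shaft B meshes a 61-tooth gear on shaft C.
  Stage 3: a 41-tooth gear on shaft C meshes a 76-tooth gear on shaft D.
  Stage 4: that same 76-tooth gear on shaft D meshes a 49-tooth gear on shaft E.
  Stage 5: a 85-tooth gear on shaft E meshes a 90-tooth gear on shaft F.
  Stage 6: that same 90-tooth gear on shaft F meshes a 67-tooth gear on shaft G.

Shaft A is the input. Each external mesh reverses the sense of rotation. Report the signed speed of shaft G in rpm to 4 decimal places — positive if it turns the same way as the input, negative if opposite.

+886.5002 rpm (same as input, |ω| = 886.5002 rpm)

Stage 1 [18T→43T]: ω = 1995.0000×18/43 = 835.1163 rpm, dir flips to −; running = −835.1163
Stage 2 [61T→61T]: ω = 835.1163×61/61 = 835.1163 rpm, dir flips to +; running = +835.1163
Stage 3 [41T→76T]: ω = 835.1163×41/76 = 450.5233 rpm, dir flips to −; running = −450.5233
Stage 4 [76T→49T]: ω = 450.5233×76/49 = 698.7708 rpm, dir flips to +; running = +698.7708
Stage 5 [85T→90T]: ω = 698.7708×85/90 = 659.9502 rpm, dir flips to −; running = −659.9502
Stage 6 [90T→67T]: ω = 659.9502×90/67 = 886.5002 rpm, dir flips to +; running = +886.5002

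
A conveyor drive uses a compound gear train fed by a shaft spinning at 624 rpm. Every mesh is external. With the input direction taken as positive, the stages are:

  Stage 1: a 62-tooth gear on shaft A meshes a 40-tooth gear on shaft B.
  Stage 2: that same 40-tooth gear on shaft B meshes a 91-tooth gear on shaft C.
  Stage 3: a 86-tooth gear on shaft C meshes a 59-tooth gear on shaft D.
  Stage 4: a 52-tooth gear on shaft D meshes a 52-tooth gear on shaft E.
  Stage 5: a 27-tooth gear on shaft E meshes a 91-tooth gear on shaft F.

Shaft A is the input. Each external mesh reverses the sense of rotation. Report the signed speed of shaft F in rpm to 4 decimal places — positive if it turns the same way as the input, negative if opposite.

-183.8670 rpm (opposite to input, |ω| = 183.8670 rpm)

Stage 1 [62T→40T]: ω = 624.0000×62/40 = 967.2000 rpm, dir flips to −; running = −967.2000
Stage 2 [40T→91T]: ω = 967.2000×40/91 = 425.1429 rpm, dir flips to +; running = +425.1429
Stage 3 [86T→59T]: ω = 425.1429×86/59 = 619.6998 rpm, dir flips to −; running = −619.6998
Stage 4 [52T→52T]: ω = 619.6998×52/52 = 619.6998 rpm, dir flips to +; running = +619.6998
Stage 5 [27T→91T]: ω = 619.6998×27/91 = 183.8670 rpm, dir flips to −; running = −183.8670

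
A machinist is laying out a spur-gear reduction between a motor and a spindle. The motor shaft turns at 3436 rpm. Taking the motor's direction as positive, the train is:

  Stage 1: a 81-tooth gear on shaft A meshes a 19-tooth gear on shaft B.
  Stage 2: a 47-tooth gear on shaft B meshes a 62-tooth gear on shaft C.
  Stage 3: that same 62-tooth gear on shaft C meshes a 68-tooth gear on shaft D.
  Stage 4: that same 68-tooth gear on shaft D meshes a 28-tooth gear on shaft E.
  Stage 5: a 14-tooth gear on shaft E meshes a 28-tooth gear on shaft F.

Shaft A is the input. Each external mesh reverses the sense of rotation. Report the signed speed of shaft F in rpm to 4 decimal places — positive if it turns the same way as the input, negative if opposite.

Stage 1 [81T→19T]: ω = 3436.0000×81/19 = 14648.2105 rpm, dir flips to −; running = −14648.2105
Stage 2 [47T→62T]: ω = 14648.2105×47/62 = 11104.2886 rpm, dir flips to +; running = +11104.2886
Stage 3 [62T→68T]: ω = 11104.2886×62/68 = 10124.4985 rpm, dir flips to −; running = −10124.4985
Stage 4 [68T→28T]: ω = 10124.4985×68/28 = 24588.0677 rpm, dir flips to +; running = +24588.0677
Stage 5 [14T→28T]: ω = 24588.0677×14/28 = 12294.0338 rpm, dir flips to −; running = −12294.0338

-12294.0338 rpm (opposite to input, |ω| = 12294.0338 rpm)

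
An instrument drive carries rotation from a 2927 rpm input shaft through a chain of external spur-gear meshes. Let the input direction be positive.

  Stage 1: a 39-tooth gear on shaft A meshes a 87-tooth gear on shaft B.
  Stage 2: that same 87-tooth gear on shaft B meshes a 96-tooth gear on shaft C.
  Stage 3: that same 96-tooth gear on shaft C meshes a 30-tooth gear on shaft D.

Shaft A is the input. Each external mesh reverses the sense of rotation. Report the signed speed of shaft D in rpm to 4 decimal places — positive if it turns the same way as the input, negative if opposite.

-3805.1000 rpm (opposite to input, |ω| = 3805.1000 rpm)

Stage 1 [39T→87T]: ω = 2927.0000×39/87 = 1312.1034 rpm, dir flips to −; running = −1312.1034
Stage 2 [87T→96T]: ω = 1312.1034×87/96 = 1189.0938 rpm, dir flips to +; running = +1189.0938
Stage 3 [96T→30T]: ω = 1189.0938×96/30 = 3805.1000 rpm, dir flips to −; running = −3805.1000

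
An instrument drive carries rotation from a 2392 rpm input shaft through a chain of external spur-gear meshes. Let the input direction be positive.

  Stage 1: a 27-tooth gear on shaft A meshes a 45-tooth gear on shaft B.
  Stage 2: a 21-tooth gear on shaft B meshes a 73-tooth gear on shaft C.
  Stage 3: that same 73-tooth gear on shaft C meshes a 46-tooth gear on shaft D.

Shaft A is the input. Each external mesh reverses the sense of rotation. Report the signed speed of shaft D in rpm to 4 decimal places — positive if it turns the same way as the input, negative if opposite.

Stage 1 [27T→45T]: ω = 2392.0000×27/45 = 1435.2000 rpm, dir flips to −; running = −1435.2000
Stage 2 [21T→73T]: ω = 1435.2000×21/73 = 412.8658 rpm, dir flips to +; running = +412.8658
Stage 3 [73T→46T]: ω = 412.8658×73/46 = 655.2000 rpm, dir flips to −; running = −655.2000

-655.2000 rpm (opposite to input, |ω| = 655.2000 rpm)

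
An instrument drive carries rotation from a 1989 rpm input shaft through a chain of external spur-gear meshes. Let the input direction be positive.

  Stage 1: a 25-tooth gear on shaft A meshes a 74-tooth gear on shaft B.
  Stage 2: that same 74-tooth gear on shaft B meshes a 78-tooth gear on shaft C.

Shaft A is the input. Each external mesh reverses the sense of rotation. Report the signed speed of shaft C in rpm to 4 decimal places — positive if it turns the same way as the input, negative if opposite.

Stage 1 [25T→74T]: ω = 1989.0000×25/74 = 671.9595 rpm, dir flips to −; running = −671.9595
Stage 2 [74T→78T]: ω = 671.9595×74/78 = 637.5000 rpm, dir flips to +; running = +637.5000

+637.5000 rpm (same as input, |ω| = 637.5000 rpm)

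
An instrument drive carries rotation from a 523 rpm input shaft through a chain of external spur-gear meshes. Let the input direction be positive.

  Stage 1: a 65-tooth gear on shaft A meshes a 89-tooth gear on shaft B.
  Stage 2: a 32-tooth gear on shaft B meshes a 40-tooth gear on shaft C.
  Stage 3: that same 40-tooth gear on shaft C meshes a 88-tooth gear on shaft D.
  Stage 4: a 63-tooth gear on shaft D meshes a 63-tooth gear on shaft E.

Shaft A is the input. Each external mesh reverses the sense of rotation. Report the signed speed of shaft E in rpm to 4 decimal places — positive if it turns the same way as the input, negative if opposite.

+138.8968 rpm (same as input, |ω| = 138.8968 rpm)

Stage 1 [65T→89T]: ω = 523.0000×65/89 = 381.9663 rpm, dir flips to −; running = −381.9663
Stage 2 [32T→40T]: ω = 381.9663×32/40 = 305.5730 rpm, dir flips to +; running = +305.5730
Stage 3 [40T→88T]: ω = 305.5730×40/88 = 138.8968 rpm, dir flips to −; running = −138.8968
Stage 4 [63T→63T]: ω = 138.8968×63/63 = 138.8968 rpm, dir flips to +; running = +138.8968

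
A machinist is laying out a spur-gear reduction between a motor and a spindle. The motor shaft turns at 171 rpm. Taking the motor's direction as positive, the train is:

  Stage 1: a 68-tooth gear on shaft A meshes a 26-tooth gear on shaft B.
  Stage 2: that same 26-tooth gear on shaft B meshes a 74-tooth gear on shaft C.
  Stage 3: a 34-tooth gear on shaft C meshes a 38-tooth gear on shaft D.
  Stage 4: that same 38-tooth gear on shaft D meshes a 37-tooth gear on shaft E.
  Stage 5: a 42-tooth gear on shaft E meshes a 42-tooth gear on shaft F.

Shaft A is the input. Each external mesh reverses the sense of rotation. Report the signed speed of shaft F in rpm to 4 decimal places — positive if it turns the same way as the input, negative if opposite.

Stage 1 [68T→26T]: ω = 171.0000×68/26 = 447.2308 rpm, dir flips to −; running = −447.2308
Stage 2 [26T→74T]: ω = 447.2308×26/74 = 157.1351 rpm, dir flips to +; running = +157.1351
Stage 3 [34T→38T]: ω = 157.1351×34/38 = 140.5946 rpm, dir flips to −; running = −140.5946
Stage 4 [38T→37T]: ω = 140.5946×38/37 = 144.3944 rpm, dir flips to +; running = +144.3944
Stage 5 [42T→42T]: ω = 144.3944×42/42 = 144.3944 rpm, dir flips to −; running = −144.3944

-144.3944 rpm (opposite to input, |ω| = 144.3944 rpm)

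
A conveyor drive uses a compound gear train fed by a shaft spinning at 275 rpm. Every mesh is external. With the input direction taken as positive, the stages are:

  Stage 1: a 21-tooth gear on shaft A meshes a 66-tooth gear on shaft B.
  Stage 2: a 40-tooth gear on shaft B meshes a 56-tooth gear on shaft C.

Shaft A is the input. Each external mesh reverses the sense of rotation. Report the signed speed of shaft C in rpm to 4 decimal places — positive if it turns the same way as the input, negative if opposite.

+62.5000 rpm (same as input, |ω| = 62.5000 rpm)

Stage 1 [21T→66T]: ω = 275.0000×21/66 = 87.5000 rpm, dir flips to −; running = −87.5000
Stage 2 [40T→56T]: ω = 87.5000×40/56 = 62.5000 rpm, dir flips to +; running = +62.5000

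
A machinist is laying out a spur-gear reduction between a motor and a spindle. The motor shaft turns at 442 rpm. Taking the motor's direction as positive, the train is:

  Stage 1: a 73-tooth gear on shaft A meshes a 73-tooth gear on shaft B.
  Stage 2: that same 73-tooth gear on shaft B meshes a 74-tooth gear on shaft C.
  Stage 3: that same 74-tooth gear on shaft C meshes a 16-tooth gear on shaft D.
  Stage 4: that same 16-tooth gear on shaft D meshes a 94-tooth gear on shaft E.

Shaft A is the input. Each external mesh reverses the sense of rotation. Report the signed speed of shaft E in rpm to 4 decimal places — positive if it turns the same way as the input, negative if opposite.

Stage 1 [73T→73T]: ω = 442.0000×73/73 = 442.0000 rpm, dir flips to −; running = −442.0000
Stage 2 [73T→74T]: ω = 442.0000×73/74 = 436.0270 rpm, dir flips to +; running = +436.0270
Stage 3 [74T→16T]: ω = 436.0270×74/16 = 2016.6250 rpm, dir flips to −; running = −2016.6250
Stage 4 [16T→94T]: ω = 2016.6250×16/94 = 343.2553 rpm, dir flips to +; running = +343.2553

+343.2553 rpm (same as input, |ω| = 343.2553 rpm)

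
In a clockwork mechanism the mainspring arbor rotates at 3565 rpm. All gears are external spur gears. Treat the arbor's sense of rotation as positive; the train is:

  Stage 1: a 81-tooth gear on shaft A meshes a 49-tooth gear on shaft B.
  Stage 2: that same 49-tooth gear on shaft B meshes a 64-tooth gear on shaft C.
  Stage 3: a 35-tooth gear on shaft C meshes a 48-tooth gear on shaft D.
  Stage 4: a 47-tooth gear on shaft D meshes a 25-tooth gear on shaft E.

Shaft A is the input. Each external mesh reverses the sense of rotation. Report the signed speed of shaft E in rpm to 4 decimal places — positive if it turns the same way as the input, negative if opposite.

+6185.1357 rpm (same as input, |ω| = 6185.1357 rpm)

Stage 1 [81T→49T]: ω = 3565.0000×81/49 = 5893.1633 rpm, dir flips to −; running = −5893.1633
Stage 2 [49T→64T]: ω = 5893.1633×49/64 = 4511.9531 rpm, dir flips to +; running = +4511.9531
Stage 3 [35T→48T]: ω = 4511.9531×35/48 = 3289.9658 rpm, dir flips to −; running = −3289.9658
Stage 4 [47T→25T]: ω = 3289.9658×47/25 = 6185.1357 rpm, dir flips to +; running = +6185.1357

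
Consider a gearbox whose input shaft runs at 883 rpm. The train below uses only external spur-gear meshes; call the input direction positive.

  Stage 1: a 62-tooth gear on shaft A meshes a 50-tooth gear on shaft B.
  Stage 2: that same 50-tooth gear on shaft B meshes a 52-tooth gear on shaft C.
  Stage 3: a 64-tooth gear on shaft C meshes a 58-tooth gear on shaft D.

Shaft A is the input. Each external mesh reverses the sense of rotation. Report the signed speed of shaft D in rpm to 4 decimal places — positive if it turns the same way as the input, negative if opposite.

Stage 1 [62T→50T]: ω = 883.0000×62/50 = 1094.9200 rpm, dir flips to −; running = −1094.9200
Stage 2 [50T→52T]: ω = 1094.9200×50/52 = 1052.8077 rpm, dir flips to +; running = +1052.8077
Stage 3 [64T→58T]: ω = 1052.8077×64/58 = 1161.7188 rpm, dir flips to −; running = −1161.7188

-1161.7188 rpm (opposite to input, |ω| = 1161.7188 rpm)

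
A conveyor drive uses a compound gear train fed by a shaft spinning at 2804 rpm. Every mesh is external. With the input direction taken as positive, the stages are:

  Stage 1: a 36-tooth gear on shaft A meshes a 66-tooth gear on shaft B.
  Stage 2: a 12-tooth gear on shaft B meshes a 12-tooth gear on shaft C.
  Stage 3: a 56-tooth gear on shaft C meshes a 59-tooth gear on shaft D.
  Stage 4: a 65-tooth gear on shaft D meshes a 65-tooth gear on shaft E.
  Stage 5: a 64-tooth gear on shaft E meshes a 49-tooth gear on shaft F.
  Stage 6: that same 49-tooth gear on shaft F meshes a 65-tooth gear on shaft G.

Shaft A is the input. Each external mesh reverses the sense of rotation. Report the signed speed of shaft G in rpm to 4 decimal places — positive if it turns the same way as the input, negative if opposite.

Stage 1 [36T→66T]: ω = 2804.0000×36/66 = 1529.4545 rpm, dir flips to −; running = −1529.4545
Stage 2 [12T→12T]: ω = 1529.4545×12/12 = 1529.4545 rpm, dir flips to +; running = +1529.4545
Stage 3 [56T→59T]: ω = 1529.4545×56/59 = 1451.6857 rpm, dir flips to −; running = −1451.6857
Stage 4 [65T→65T]: ω = 1451.6857×65/65 = 1451.6857 rpm, dir flips to +; running = +1451.6857
Stage 5 [64T→49T]: ω = 1451.6857×64/49 = 1896.0792 rpm, dir flips to −; running = −1896.0792
Stage 6 [49T→65T]: ω = 1896.0792×49/65 = 1429.3520 rpm, dir flips to +; running = +1429.3520

+1429.3520 rpm (same as input, |ω| = 1429.3520 rpm)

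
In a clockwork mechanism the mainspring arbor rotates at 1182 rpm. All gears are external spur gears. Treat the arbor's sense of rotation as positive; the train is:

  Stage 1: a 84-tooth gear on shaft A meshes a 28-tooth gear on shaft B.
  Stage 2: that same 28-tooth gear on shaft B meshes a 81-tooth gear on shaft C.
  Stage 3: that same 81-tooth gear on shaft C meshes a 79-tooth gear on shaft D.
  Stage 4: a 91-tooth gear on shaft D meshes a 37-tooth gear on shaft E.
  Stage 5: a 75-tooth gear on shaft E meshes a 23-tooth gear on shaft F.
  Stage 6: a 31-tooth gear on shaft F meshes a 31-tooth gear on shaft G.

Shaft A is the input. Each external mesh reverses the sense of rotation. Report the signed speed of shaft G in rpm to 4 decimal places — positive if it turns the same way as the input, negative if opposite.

+10079.5877 rpm (same as input, |ω| = 10079.5877 rpm)

Stage 1 [84T→28T]: ω = 1182.0000×84/28 = 3546.0000 rpm, dir flips to −; running = −3546.0000
Stage 2 [28T→81T]: ω = 3546.0000×28/81 = 1225.7778 rpm, dir flips to +; running = +1225.7778
Stage 3 [81T→79T]: ω = 1225.7778×81/79 = 1256.8101 rpm, dir flips to −; running = −1256.8101
Stage 4 [91T→37T]: ω = 1256.8101×91/37 = 3091.0736 rpm, dir flips to +; running = +3091.0736
Stage 5 [75T→23T]: ω = 3091.0736×75/23 = 10079.5877 rpm, dir flips to −; running = −10079.5877
Stage 6 [31T→31T]: ω = 10079.5877×31/31 = 10079.5877 rpm, dir flips to +; running = +10079.5877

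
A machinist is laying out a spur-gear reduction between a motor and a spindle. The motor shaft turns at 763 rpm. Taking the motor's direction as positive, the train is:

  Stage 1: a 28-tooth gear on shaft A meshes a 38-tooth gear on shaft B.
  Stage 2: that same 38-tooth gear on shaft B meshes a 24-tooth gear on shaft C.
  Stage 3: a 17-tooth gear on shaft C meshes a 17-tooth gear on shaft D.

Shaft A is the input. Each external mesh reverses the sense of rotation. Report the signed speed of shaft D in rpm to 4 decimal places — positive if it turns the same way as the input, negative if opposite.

-890.1667 rpm (opposite to input, |ω| = 890.1667 rpm)

Stage 1 [28T→38T]: ω = 763.0000×28/38 = 562.2105 rpm, dir flips to −; running = −562.2105
Stage 2 [38T→24T]: ω = 562.2105×38/24 = 890.1667 rpm, dir flips to +; running = +890.1667
Stage 3 [17T→17T]: ω = 890.1667×17/17 = 890.1667 rpm, dir flips to −; running = −890.1667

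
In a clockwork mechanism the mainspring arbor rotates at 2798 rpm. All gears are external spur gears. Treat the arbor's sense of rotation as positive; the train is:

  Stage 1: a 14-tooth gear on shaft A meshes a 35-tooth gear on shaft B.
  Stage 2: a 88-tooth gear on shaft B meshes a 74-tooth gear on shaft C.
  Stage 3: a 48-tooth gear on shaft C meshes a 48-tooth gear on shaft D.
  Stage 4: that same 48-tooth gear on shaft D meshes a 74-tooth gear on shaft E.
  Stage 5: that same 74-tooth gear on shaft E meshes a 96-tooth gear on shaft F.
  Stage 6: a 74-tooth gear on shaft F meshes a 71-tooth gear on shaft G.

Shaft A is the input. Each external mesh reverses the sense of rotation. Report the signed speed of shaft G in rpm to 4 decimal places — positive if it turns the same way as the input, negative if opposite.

Stage 1 [14T→35T]: ω = 2798.0000×14/35 = 1119.2000 rpm, dir flips to −; running = −1119.2000
Stage 2 [88T→74T]: ω = 1119.2000×88/74 = 1330.9405 rpm, dir flips to +; running = +1330.9405
Stage 3 [48T→48T]: ω = 1330.9405×48/48 = 1330.9405 rpm, dir flips to −; running = −1330.9405
Stage 4 [48T→74T]: ω = 1330.9405×48/74 = 863.3128 rpm, dir flips to +; running = +863.3128
Stage 5 [74T→96T]: ω = 863.3128×74/96 = 665.4703 rpm, dir flips to −; running = −665.4703
Stage 6 [74T→71T]: ω = 665.4703×74/71 = 693.5887 rpm, dir flips to +; running = +693.5887

+693.5887 rpm (same as input, |ω| = 693.5887 rpm)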